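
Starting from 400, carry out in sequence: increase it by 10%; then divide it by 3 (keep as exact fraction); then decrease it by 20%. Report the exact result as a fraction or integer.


Start with 400.
Step 1: Increase by 10%: 400 * 110/100 = 440
Step 2: Divide by 3: 440 / 3 = 440/3
Step 3: Decrease by 20%: 440/3 * 80/100 = 352/3
Final result = 352/3

352/3


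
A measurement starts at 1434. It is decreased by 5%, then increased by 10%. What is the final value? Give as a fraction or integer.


Start: 1434
Step 1: decrease by 5% => multiply by 95/100
  1434 * 95/100 = 13623/10
Step 2: increase by 10% => multiply by 110/100
  13623/10 * 110/100 = 149853/100
Final value = 149853/100

149853/100


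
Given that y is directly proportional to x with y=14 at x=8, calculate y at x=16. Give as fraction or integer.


Direct proportion: y = kx
Find k: k = 14/8 = 7/4
Compute y at x=16: y = 7/4 * 16
y = 28

28


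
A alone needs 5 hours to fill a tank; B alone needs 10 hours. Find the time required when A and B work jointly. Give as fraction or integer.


Rate of A = 1/5 job per hour
Rate of B = 1/10 job per hour
Combined rate = 1/5 + 1/10
Find common denominator: (10 + 5)/(5*10) = 15/50
Combined rate = 3/10 job per hour
Time together = 1 / (3/10) = 10/3 hours

10/3


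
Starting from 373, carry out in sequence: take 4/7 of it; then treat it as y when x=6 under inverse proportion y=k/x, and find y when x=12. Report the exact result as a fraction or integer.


Start with 373.
Step 1: Take 4/7: 373 * 4/7 = 1492/7
Step 2: Inverse prop: k = (1492/7)*6; new y = k/12 = 1492/7*6/12 = 746/7
Final result = 746/7

746/7


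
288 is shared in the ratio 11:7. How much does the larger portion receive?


Total parts = 11 + 7 = 18
Value per part = 288 / 18 = 16
First share = 11 * 16 = 176
Second share = 7 * 16 = 112
Larger share = 176

176


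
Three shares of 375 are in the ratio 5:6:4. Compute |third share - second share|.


Total parts = 5 + 6 + 4 = 15
Value per part = 375 / 15 = 25
Shares: 5*25=125, 6*25=150, 4*25=100
Third share = 100, second share = 150
Difference = |100 - 150| = 50

50


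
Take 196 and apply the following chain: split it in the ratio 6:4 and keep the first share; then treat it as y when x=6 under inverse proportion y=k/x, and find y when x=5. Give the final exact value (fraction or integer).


Start with 196.
Step 1: Split 6:4, first share = 196 * 6/10 = 588/5
Step 2: Inverse prop: k = (588/5)*6; new y = k/5 = 588/5*6/5 = 3528/25
Final result = 3528/25

3528/25


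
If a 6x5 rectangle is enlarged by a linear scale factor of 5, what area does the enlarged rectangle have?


Original dimensions: 6 x 5
Enlargement factor = 5
New width = 6 * 5 = 30
New height = 5 * 5 = 25
New area = 30 * 25 = 750

750


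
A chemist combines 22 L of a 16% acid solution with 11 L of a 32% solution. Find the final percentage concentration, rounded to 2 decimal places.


Solute in mixture 1 = 16% of 22 L = 22*16/100 = 88/25 L
Solute in mixture 2 = 32% of 11 L = 11*32/100 = 88/25 L
Total solute = 88/25 + 88/25 = 176/25 L
Total volume = 22 + 11 = 33 L
Final concentration = 176/25/33 * 100 = 21.33%

21.33


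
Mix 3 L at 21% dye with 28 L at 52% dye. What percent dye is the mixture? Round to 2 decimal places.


Solute in mixture 1 = 21% of 3 L = 3*21/100 = 63/100 L
Solute in mixture 2 = 52% of 28 L = 28*52/100 = 364/25 L
Total solute = 63/100 + 364/25 = 1519/100 L
Total volume = 3 + 28 = 31 L
Final concentration = 1519/100/31 * 100 = 49.00%

49.00


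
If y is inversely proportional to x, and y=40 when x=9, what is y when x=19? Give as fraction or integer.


Inverse proportion: y = k/x
Find k: k = 9 * 40 = 360
Compute y at x=19: y = 360/19
y = 360/19

360/19


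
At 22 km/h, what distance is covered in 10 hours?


Using distance = speed * time
Speed = 22 km/h
Time = 10 hours
Distance = 22 * 10
= 220 km

220


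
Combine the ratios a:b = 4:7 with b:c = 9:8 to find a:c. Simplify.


Given a:b = 4:7 and b:c = 9:8
Make b consistent. Multiply first ratio by 9: a:b = 36:63
Multiply second ratio by 7: b:c = 63:56
Now b = 63 in both, so a:b:c = 36:63:56
Therefore a:c = 36:56
Simplify by GCD: a:c = 9:14

9:14


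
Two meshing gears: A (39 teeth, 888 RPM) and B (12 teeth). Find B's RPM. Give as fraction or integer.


Gear ratio: teeth_A * RPM_A = teeth_B * RPM_B
39 * 888 = 12 * RPM_B
34632 = 12 * RPM_B
RPM_B = 34632 / 12
RPM_B = 2886

2886


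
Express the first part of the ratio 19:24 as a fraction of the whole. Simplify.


Total parts = 19 + 24 = 43
First part fraction = 19/43
Simplify: 19/43 = 19/43

19/43


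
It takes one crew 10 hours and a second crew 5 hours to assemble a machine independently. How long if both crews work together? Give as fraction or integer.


Rate of A = 1/10 job per hour
Rate of B = 1/5 job per hour
Combined rate = 1/10 + 1/5
Find common denominator: (5 + 10)/(10*5) = 15/50
Combined rate = 3/10 job per hour
Time together = 1 / (3/10) = 10/3 hours

10/3


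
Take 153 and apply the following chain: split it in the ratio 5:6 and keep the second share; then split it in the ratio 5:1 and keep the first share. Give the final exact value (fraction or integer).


Start with 153.
Step 1: Split 5:6, second share = 153 * 6/11 = 918/11
Step 2: Split 5:1, first share = 918/11 * 5/6 = 765/11
Final result = 765/11

765/11


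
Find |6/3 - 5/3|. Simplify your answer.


Simplify: 6/3 = 2 and 5/3 = 5/3
Find common denominator: LCD = 3
Convert: 6/3 and 5/3
Difference = |6 - 5|/3 = 1/3
Simplified = 1/3

1/3


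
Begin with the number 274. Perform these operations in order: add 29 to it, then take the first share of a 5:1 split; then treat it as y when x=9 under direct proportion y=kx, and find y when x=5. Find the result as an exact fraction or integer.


Start with 274.
Step 1: Add 29: 274+29=303; split 5:1 first = 303*5/6 = 505/2
Step 2: Direct prop: k = (505/2)/9; new y = k*5 = 505/2*5/9 = 2525/18
Final result = 2525/18

2525/18


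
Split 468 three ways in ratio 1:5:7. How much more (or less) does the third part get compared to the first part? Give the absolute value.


Total parts = 1 + 5 + 7 = 13
Value per part = 468 / 13 = 36
Shares: 1*36=36, 5*36=180, 7*36=252
Third share = 252, first share = 36
Difference = |252 - 36| = 216

216


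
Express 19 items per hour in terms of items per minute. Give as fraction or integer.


Converting from per hour to per minute
Rate = 19 items per hour
Divide by 60: 19/60
= 19/60 items per minute

19/60


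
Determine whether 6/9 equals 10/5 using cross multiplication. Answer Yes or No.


Cross multiply to check 6/9 = 10/5
Left cross product: 6 * 5 = 30
Right cross product: 9 * 10 = 90
30 != 90
Not equal, so proportions differ => No

No


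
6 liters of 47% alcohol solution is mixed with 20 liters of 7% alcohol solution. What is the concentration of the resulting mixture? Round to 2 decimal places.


Solute in mixture 1 = 47% of 6 L = 6*47/100 = 141/50 L
Solute in mixture 2 = 7% of 20 L = 20*7/100 = 7/5 L
Total solute = 141/50 + 7/5 = 211/50 L
Total volume = 6 + 20 = 26 L
Final concentration = 211/50/26 * 100 = 16.23%

16.23


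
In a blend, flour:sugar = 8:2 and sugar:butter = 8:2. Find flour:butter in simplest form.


Given a:b = 8:2 and b:c = 8:2
Make b consistent. Multiply first ratio by 8: a:b = 64:16
Multiply second ratio by 2: b:c = 16:4
Now b = 16 in both, so a:b:c = 64:16:4
Therefore a:c = 64:4
Simplify by GCD: a:c = 16:1

16:1


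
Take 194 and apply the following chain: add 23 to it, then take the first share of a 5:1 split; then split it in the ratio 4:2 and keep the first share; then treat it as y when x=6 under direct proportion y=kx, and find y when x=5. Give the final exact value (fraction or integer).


Start with 194.
Step 1: Add 23: 194+23=217; split 5:1 first = 217*5/6 = 1085/6
Step 2: Split 4:2, first share = 1085/6 * 4/6 = 1085/9
Step 3: Direct prop: k = (1085/9)/6; new y = k*5 = 1085/9*5/6 = 5425/54
Final result = 5425/54

5425/54


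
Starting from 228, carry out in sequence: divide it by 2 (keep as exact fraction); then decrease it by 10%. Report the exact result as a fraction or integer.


Start with 228.
Step 1: Divide by 2: 228 / 2 = 114
Step 2: Decrease by 10%: 114 * 90/100 = 513/5
Final result = 513/5

513/5


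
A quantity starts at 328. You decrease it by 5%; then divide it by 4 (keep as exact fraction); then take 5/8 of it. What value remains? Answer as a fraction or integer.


Start with 328.
Step 1: Decrease by 5%: 328 * 95/100 = 1558/5
Step 2: Divide by 4: 1558/5 / 4 = 779/10
Step 3: Take 5/8: 779/10 * 5/8 = 779/16
Final result = 779/16

779/16


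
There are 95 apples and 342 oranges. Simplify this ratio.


Find GCD(95, 342)
GCD = 19
Divide both by 19: 95/19 = 5, 342/19 = 18
Simplified ratio = 5:18

5:18


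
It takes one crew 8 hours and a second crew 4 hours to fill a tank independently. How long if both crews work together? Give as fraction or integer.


Rate of A = 1/8 job per hour
Rate of B = 1/4 job per hour
Combined rate = 1/8 + 1/4
Find common denominator: (4 + 8)/(8*4) = 12/32
Combined rate = 3/8 job per hour
Time together = 1 / (3/8) = 8/3 hours

8/3


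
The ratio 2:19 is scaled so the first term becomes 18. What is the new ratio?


Original ratio: 2:19
First term target: 18
Scale factor = 18 / 2 = 9
Multiply second term: 19 * 9 = 171
Equivalent ratio = 18:171

18:171


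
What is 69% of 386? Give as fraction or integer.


Compute 69% of 386
Convert percentage: 69% = 69/100
Multiply: 386 * 69/100
= 26634/100
= 13317/50

13317/50


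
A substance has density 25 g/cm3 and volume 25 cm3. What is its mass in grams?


Using mass = density * volume
Density = 25 g/cm3
Volume = 25 cm3
Mass = 25 * 25
= 625 g

625


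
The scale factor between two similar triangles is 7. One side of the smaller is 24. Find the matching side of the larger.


Similar triangles have proportional sides
Scale factor = 7
Smaller side = 24
Corresponding larger side = 24 * 7
= 168

168


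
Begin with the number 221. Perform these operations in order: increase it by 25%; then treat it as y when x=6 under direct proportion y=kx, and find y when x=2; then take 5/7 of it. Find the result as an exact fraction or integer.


Start with 221.
Step 1: Increase by 25%: 221 * 125/100 = 1105/4
Step 2: Direct prop: k = (1105/4)/6; new y = k*2 = 1105/4*2/6 = 1105/12
Step 3: Take 5/7: 1105/12 * 5/7 = 5525/84
Final result = 5525/84

5525/84


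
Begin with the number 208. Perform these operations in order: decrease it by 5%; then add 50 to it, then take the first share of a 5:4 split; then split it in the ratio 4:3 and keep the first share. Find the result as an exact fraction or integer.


Start with 208.
Step 1: Decrease by 5%: 208 * 95/100 = 988/5
Step 2: Add 50: 988/5+50=1238/5; split 5:4 first = 1238/5*5/9 = 1238/9
Step 3: Split 4:3, first share = 1238/9 * 4/7 = 4952/63
Final result = 4952/63

4952/63


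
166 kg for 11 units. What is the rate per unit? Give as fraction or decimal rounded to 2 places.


Total kg = 166
Number of units = 11
Unit rate = 166 / 11
= 15.09 kg per unit

15.09


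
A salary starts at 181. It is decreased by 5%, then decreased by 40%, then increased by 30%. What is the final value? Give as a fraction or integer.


Start: 181
Step 1: decrease by 5% => multiply by 95/100
  181 * 95/100 = 3439/20
Step 2: decrease by 40% => multiply by 60/100
  3439/20 * 60/100 = 10317/100
Step 3: increase by 30% => multiply by 130/100
  10317/100 * 130/100 = 134121/1000
Final value = 134121/1000

134121/1000


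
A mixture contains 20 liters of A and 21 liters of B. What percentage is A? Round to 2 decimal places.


Volume of A = 20 L
Volume of B = 21 L
Total volume = 20 + 21 = 41 L
Percentage of A = (20/41) * 100
= 48.78%

48.78


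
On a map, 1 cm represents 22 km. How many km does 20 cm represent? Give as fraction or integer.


Map scale: 1 cm = 22 km
Measured distance on map = 20 cm
Set up proportion: 20 * 22 / 1
= 440 / 1
= 440 km

440


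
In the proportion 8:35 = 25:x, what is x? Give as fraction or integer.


Setting up: 8/35 = 25/x
Cross multiply: 8 * x = 35 * 25
8x = 875
x = 875/8
x = 875/8

875/8


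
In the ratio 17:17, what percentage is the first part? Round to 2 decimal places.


Total parts = 17 + 17 = 34
First part fraction = 17/34
Percentage = (17/34) * 100
= 0.5 * 100
= 50.00%

50.00


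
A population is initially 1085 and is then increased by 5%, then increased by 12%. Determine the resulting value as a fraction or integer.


Start: 1085
Step 1: increase by 5% => multiply by 105/100
  1085 * 105/100 = 4557/4
Step 2: increase by 12% => multiply by 112/100
  4557/4 * 112/100 = 31899/25
Final value = 31899/25

31899/25


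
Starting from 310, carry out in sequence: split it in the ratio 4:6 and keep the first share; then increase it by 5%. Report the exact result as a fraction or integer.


Start with 310.
Step 1: Split 4:6, first share = 310 * 4/10 = 124
Step 2: Increase by 5%: 124 * 105/100 = 651/5
Final result = 651/5

651/5


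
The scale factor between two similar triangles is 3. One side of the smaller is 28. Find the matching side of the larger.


Similar triangles have proportional sides
Scale factor = 3
Smaller side = 28
Corresponding larger side = 28 * 3
= 84

84


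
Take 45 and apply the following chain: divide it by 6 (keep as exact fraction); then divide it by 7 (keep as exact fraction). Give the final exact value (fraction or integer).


Start with 45.
Step 1: Divide by 6: 45 / 6 = 15/2
Step 2: Divide by 7: 15/2 / 7 = 15/14
Final result = 15/14

15/14


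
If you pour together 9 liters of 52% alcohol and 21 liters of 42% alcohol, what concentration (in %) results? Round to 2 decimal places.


Solute in mixture 1 = 52% of 9 L = 9*52/100 = 117/25 L
Solute in mixture 2 = 42% of 21 L = 21*42/100 = 441/50 L
Total solute = 117/25 + 441/50 = 27/2 L
Total volume = 9 + 21 = 30 L
Final concentration = 27/2/30 * 100 = 45.00%

45.00


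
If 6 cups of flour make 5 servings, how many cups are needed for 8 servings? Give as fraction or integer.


Original: 6 cups for 5 servings
Target servings = 8
Scaling factor = 8/5
New amount = 6 * 8/5
= 48/5
= 48/5 cups

48/5


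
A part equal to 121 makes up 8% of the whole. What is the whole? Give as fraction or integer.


Given: 121 is 8% of the whole
Set up: 121 = 8/100 * whole
whole = 121 * 100 / 8
whole = 12100 / 8
whole = 3025/2

3025/2


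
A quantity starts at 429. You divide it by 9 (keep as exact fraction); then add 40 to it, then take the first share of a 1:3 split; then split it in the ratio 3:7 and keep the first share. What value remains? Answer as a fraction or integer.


Start with 429.
Step 1: Divide by 9: 429 / 9 = 143/3
Step 2: Add 40: 143/3+40=263/3; split 1:3 first = 263/3*1/4 = 263/12
Step 3: Split 3:7, first share = 263/12 * 3/10 = 263/40
Final result = 263/40

263/40


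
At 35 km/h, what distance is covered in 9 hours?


Using distance = speed * time
Speed = 35 km/h
Time = 9 hours
Distance = 35 * 9
= 315 km

315


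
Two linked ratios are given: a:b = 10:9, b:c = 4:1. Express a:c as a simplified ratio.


Given a:b = 10:9 and b:c = 4:1
Make b consistent. Multiply first ratio by 4: a:b = 40:36
Multiply second ratio by 9: b:c = 36:9
Now b = 36 in both, so a:b:c = 40:36:9
Therefore a:c = 40:9
Simplify by GCD: a:c = 40:9

40:9


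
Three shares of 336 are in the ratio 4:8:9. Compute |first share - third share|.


Total parts = 4 + 8 + 9 = 21
Value per part = 336 / 21 = 16
Shares: 4*16=64, 8*16=128, 9*16=144
First share = 64, third share = 144
Difference = |64 - 144| = 80

80


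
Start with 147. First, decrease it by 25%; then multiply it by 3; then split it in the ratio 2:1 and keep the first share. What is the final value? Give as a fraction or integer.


Start with 147.
Step 1: Decrease by 25%: 147 * 75/100 = 441/4
Step 2: Multiply by 3: 441/4 * 3 = 1323/4
Step 3: Split 2:1, first share = 1323/4 * 2/3 = 441/2
Final result = 441/2

441/2


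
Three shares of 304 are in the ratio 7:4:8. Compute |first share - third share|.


Total parts = 7 + 4 + 8 = 19
Value per part = 304 / 19 = 16
Shares: 7*16=112, 4*16=64, 8*16=128
First share = 112, third share = 128
Difference = |112 - 128| = 16

16


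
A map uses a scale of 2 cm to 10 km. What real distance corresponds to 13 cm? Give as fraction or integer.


Map scale: 2 cm = 10 km
Measured distance on map = 13 cm
Set up proportion: 13 * 10 / 2
= 130 / 2
= 65 km

65


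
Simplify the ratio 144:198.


Find GCD(144, 198)
GCD = 18
Divide both by 18: 144/18 = 8, 198/18 = 11
Simplified ratio = 8:11

8:11


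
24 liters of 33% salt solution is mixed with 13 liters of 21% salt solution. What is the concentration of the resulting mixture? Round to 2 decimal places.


Solute in mixture 1 = 33% of 24 L = 24*33/100 = 198/25 L
Solute in mixture 2 = 21% of 13 L = 13*21/100 = 273/100 L
Total solute = 198/25 + 273/100 = 213/20 L
Total volume = 24 + 13 = 37 L
Final concentration = 213/20/37 * 100 = 28.78%

28.78


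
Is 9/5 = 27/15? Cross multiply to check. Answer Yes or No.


Cross multiply to check 9/5 = 27/15
Left cross product: 9 * 15 = 135
Right cross product: 5 * 27 = 135
135 = 135
Equal, so proportions match => Yes

Yes


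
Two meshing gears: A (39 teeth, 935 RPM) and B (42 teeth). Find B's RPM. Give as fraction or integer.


Gear ratio: teeth_A * RPM_A = teeth_B * RPM_B
39 * 935 = 42 * RPM_B
36465 = 42 * RPM_B
RPM_B = 36465 / 42
RPM_B = 12155/14

12155/14


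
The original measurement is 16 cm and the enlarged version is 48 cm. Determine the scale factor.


Original length = 16 cm
Scaled length = 48 cm
Scale factor = 48 / 16
= 3

3


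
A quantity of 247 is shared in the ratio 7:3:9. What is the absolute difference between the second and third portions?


Total parts = 7 + 3 + 9 = 19
Value per part = 247 / 19 = 13
Shares: 7*13=91, 3*13=39, 9*13=117
Second share = 39, third share = 117
Difference = |39 - 117| = 78

78


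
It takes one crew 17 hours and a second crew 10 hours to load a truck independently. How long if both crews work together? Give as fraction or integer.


Rate of A = 1/17 job per hour
Rate of B = 1/10 job per hour
Combined rate = 1/17 + 1/10
Find common denominator: (10 + 17)/(17*10) = 27/170
Combined rate = 27/170 job per hour
Time together = 1 / (27/170) = 170/27 hours

170/27


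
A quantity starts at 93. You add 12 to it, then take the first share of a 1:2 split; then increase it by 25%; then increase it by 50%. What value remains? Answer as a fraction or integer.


Start with 93.
Step 1: Add 12: 93+12=105; split 1:2 first = 105*1/3 = 35
Step 2: Increase by 25%: 35 * 125/100 = 175/4
Step 3: Increase by 50%: 175/4 * 150/100 = 525/8
Final result = 525/8

525/8


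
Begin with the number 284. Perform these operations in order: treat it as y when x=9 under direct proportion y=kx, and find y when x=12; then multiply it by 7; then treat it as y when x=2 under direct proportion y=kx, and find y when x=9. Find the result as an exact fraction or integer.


Start with 284.
Step 1: Direct prop: k = (284)/9; new y = k*12 = 284*12/9 = 1136/3
Step 2: Multiply by 7: 1136/3 * 7 = 7952/3
Step 3: Direct prop: k = (7952/3)/2; new y = k*9 = 7952/3*9/2 = 11928
Final result = 11928

11928


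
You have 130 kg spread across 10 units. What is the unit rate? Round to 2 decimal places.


Total kg = 130
Number of units = 10
Unit rate = 130 / 10
= 13 kg per unit

13


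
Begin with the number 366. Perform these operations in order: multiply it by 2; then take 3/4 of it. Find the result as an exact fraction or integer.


Start with 366.
Step 1: Multiply by 2: 366 * 2 = 732
Step 2: Take 3/4: 732 * 3/4 = 549
Final result = 549

549


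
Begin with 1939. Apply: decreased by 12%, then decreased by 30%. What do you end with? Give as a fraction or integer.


Start: 1939
Step 1: decrease by 12% => multiply by 88/100
  1939 * 88/100 = 42658/25
Step 2: decrease by 30% => multiply by 70/100
  42658/25 * 70/100 = 149303/125
Final value = 149303/125

149303/125


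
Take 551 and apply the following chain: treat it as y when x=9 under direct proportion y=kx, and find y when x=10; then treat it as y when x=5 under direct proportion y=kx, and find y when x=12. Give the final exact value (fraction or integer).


Start with 551.
Step 1: Direct prop: k = (551)/9; new y = k*10 = 551*10/9 = 5510/9
Step 2: Direct prop: k = (5510/9)/5; new y = k*12 = 5510/9*12/5 = 4408/3
Final result = 4408/3

4408/3


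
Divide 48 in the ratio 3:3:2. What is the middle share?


Ratio = 3:3:2
Total parts = 3 + 3 + 2 = 8
Value per part = 48 / 8 = 6
First share = 3 * 6 = 18
Middle share = 3 * 6 = 18
Third share = 2 * 6 = 12

18


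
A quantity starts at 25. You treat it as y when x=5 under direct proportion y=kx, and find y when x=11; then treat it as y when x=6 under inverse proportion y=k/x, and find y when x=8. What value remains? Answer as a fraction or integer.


Start with 25.
Step 1: Direct prop: k = (25)/5; new y = k*11 = 25*11/5 = 55
Step 2: Inverse prop: k = (55)*6; new y = k/8 = 55*6/8 = 165/4
Final result = 165/4

165/4


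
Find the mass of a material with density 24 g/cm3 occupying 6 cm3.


Using mass = density * volume
Density = 24 g/cm3
Volume = 6 cm3
Mass = 24 * 6
= 144 g

144


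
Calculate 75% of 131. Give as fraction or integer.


Compute 75% of 131
Convert percentage: 75% = 75/100
Multiply: 131 * 75/100
= 9825/100
= 393/4

393/4


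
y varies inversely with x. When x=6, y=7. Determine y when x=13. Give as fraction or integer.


Inverse proportion: y = k/x
Find k: k = 6 * 7 = 42
Compute y at x=13: y = 42/13
y = 42/13

42/13


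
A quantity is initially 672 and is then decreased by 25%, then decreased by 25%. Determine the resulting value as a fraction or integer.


Start: 672
Step 1: decrease by 25% => multiply by 75/100
  672 * 75/100 = 504
Step 2: decrease by 25% => multiply by 75/100
  504 * 75/100 = 378
Final value = 378

378


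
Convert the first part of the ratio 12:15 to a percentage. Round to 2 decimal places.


Total parts = 12 + 15 = 27
First part fraction = 12/27
Percentage = (12/27) * 100
= 0.444444 * 100
= 44.44%

44.44


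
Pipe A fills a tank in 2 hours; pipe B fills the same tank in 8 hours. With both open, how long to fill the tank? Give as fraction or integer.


Rate of A = 1/2 job per hour
Rate of B = 1/8 job per hour
Combined rate = 1/2 + 1/8
Find common denominator: (8 + 2)/(2*8) = 10/16
Combined rate = 5/8 job per hour
Time together = 1 / (5/8) = 8/5 hours

8/5


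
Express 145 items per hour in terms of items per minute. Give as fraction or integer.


Converting from per hour to per minute
Rate = 145 items per hour
Divide by 60: 145/60
= 29/12 items per minute

29/12


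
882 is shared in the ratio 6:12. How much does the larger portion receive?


Total parts = 6 + 12 = 18
Value per part = 882 / 18 = 49
First share = 6 * 49 = 294
Second share = 12 * 49 = 588
Larger share = 588

588


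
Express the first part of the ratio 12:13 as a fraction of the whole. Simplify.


Total parts = 12 + 13 = 25
First part fraction = 12/25
Simplify: 12/25 = 12/25

12/25


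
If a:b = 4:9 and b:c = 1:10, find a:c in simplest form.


Given a:b = 4:9 and b:c = 1:10
Make b consistent. Multiply first ratio by 1: a:b = 4:9
Multiply second ratio by 9: b:c = 9:90
Now b = 9 in both, so a:b:c = 4:9:90
Therefore a:c = 4:90
Simplify by GCD: a:c = 2:45

2:45


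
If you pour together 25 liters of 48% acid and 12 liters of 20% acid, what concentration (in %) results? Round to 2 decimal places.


Solute in mixture 1 = 48% of 25 L = 25*48/100 = 12 L
Solute in mixture 2 = 20% of 12 L = 12*20/100 = 12/5 L
Total solute = 12 + 12/5 = 72/5 L
Total volume = 25 + 12 = 37 L
Final concentration = 72/5/37 * 100 = 38.92%

38.92


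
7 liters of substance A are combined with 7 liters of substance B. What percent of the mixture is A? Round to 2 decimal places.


Volume of A = 7 L
Volume of B = 7 L
Total volume = 7 + 7 = 14 L
Percentage of A = (7/14) * 100
= 50.00%

50.00


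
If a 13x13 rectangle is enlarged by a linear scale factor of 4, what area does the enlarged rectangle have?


Original dimensions: 13 x 13
Enlargement factor = 4
New width = 13 * 4 = 52
New height = 13 * 4 = 52
New area = 52 * 52 = 2704

2704


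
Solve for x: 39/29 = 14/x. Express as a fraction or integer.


Setting up: 39/29 = 14/x
Cross multiply: 39 * x = 29 * 14
39x = 406
x = 406/39
x = 406/39

406/39


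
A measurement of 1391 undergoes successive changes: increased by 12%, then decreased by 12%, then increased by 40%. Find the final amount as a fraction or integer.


Start: 1391
Step 1: increase by 12% => multiply by 112/100
  1391 * 112/100 = 38948/25
Step 2: decrease by 12% => multiply by 88/100
  38948/25 * 88/100 = 856856/625
Step 3: increase by 40% => multiply by 140/100
  856856/625 * 140/100 = 5997992/3125
Final value = 5997992/3125

5997992/3125


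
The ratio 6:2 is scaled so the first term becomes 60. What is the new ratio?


Original ratio: 6:2
First term target: 60
Scale factor = 60 / 6 = 10
Multiply second term: 2 * 10 = 20
Equivalent ratio = 60:20

60:20


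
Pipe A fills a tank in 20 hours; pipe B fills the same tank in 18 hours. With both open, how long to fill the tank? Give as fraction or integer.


Rate of A = 1/20 job per hour
Rate of B = 1/18 job per hour
Combined rate = 1/20 + 1/18
Find common denominator: (18 + 20)/(20*18) = 38/360
Combined rate = 19/180 job per hour
Time together = 1 / (19/180) = 180/19 hours

180/19


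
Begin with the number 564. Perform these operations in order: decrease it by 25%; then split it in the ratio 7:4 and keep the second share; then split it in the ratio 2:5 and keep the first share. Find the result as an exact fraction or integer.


Start with 564.
Step 1: Decrease by 25%: 564 * 75/100 = 423
Step 2: Split 7:4, second share = 423 * 4/11 = 1692/11
Step 3: Split 2:5, first share = 1692/11 * 2/7 = 3384/77
Final result = 3384/77

3384/77


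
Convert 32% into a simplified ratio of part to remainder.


Part = 32%, Remainder = 68%
Ratio = 32:68
GCD(32, 68) = 4
Simplify: 8:17 = 8:17

8:17


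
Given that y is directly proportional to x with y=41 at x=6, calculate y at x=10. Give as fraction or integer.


Direct proportion: y = kx
Find k: k = 41/6 = 41/6
Compute y at x=10: y = 41/6 * 10
y = 205/3

205/3


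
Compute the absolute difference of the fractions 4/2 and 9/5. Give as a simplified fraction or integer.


Simplify: 4/2 = 2 and 9/5 = 9/5
Find common denominator: LCD = 5
Convert: 10/5 and 9/5
Difference = |10 - 9|/5 = 1/5
Simplified = 1/5

1/5


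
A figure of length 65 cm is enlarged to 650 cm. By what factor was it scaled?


Original length = 65 cm
Scaled length = 650 cm
Scale factor = 650 / 65
= 10

10


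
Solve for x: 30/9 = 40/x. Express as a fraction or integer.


Setting up: 30/9 = 40/x
Cross multiply: 30 * x = 9 * 40
30x = 360
x = 360/30
x = 12

12


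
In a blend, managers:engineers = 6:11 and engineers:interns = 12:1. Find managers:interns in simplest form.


Given a:b = 6:11 and b:c = 12:1
Make b consistent. Multiply first ratio by 12: a:b = 72:132
Multiply second ratio by 11: b:c = 132:11
Now b = 132 in both, so a:b:c = 72:132:11
Therefore a:c = 72:11
Simplify by GCD: a:c = 72:11

72:11


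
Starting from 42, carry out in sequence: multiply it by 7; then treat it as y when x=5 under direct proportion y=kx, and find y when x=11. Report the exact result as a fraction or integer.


Start with 42.
Step 1: Multiply by 7: 42 * 7 = 294
Step 2: Direct prop: k = (294)/5; new y = k*11 = 294*11/5 = 3234/5
Final result = 3234/5

3234/5


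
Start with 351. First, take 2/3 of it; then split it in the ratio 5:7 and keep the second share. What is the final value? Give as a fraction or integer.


Start with 351.
Step 1: Take 2/3: 351 * 2/3 = 234
Step 2: Split 5:7, second share = 234 * 7/12 = 273/2
Final result = 273/2

273/2


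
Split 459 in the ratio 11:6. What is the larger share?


Total parts = 11 + 6 = 17
Value per part = 459 / 17 = 27
First share = 11 * 27 = 297
Second share = 6 * 27 = 162
Larger share = 297

297


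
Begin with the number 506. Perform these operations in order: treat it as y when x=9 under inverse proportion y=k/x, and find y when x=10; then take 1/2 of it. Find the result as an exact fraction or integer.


Start with 506.
Step 1: Inverse prop: k = (506)*9; new y = k/10 = 506*9/10 = 2277/5
Step 2: Take 1/2: 2277/5 * 1/2 = 2277/10
Final result = 2277/10

2277/10


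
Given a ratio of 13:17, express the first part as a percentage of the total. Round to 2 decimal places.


Total parts = 13 + 17 = 30
First part fraction = 13/30
Percentage = (13/30) * 100
= 0.433333 * 100
= 43.33%

43.33


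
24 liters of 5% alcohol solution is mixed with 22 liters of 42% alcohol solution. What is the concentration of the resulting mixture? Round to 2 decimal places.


Solute in mixture 1 = 5% of 24 L = 24*5/100 = 6/5 L
Solute in mixture 2 = 42% of 22 L = 22*42/100 = 231/25 L
Total solute = 6/5 + 231/25 = 261/25 L
Total volume = 24 + 22 = 46 L
Final concentration = 261/25/46 * 100 = 22.70%

22.70


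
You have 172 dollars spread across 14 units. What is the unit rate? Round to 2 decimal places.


Total dollars = 172
Number of units = 14
Unit rate = 172 / 14
= 12.29 dollars per unit

12.29


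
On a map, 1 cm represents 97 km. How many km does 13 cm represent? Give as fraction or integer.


Map scale: 1 cm = 97 km
Measured distance on map = 13 cm
Set up proportion: 13 * 97 / 1
= 1261 / 1
= 1261 km

1261


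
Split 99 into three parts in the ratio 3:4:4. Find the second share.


Ratio = 3:4:4
Total parts = 3 + 4 + 4 = 11
Value per part = 99 / 11 = 9
First share = 3 * 9 = 27
Middle share = 4 * 9 = 36
Third share = 4 * 9 = 36

36


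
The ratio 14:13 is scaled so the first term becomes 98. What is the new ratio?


Original ratio: 14:13
First term target: 98
Scale factor = 98 / 14 = 7
Multiply second term: 13 * 7 = 91
Equivalent ratio = 98:91

98:91


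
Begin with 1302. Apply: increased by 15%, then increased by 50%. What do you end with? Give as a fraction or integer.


Start: 1302
Step 1: increase by 15% => multiply by 115/100
  1302 * 115/100 = 14973/10
Step 2: increase by 50% => multiply by 150/100
  14973/10 * 150/100 = 44919/20
Final value = 44919/20

44919/20


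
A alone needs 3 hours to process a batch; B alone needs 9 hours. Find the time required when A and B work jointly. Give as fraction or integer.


Rate of A = 1/3 job per hour
Rate of B = 1/9 job per hour
Combined rate = 1/3 + 1/9
Find common denominator: (9 + 3)/(3*9) = 12/27
Combined rate = 4/9 job per hour
Time together = 1 / (4/9) = 9/4 hours

9/4


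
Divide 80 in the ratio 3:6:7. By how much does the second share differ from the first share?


Total parts = 3 + 6 + 7 = 16
Value per part = 80 / 16 = 5
Shares: 3*5=15, 6*5=30, 7*5=35
Second share = 30, first share = 15
Difference = |30 - 15| = 15

15


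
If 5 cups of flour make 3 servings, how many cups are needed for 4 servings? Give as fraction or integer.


Original: 5 cups for 3 servings
Target servings = 4
Scaling factor = 4/3
New amount = 5 * 4/3
= 20/3
= 20/3 cups

20/3


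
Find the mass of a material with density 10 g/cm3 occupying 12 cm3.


Using mass = density * volume
Density = 10 g/cm3
Volume = 12 cm3
Mass = 10 * 12
= 120 g

120


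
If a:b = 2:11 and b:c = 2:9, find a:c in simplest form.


Given a:b = 2:11 and b:c = 2:9
Make b consistent. Multiply first ratio by 2: a:b = 4:22
Multiply second ratio by 11: b:c = 22:99
Now b = 22 in both, so a:b:c = 4:22:99
Therefore a:c = 4:99
Simplify by GCD: a:c = 4:99

4:99


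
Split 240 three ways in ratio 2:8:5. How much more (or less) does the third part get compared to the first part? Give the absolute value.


Total parts = 2 + 8 + 5 = 15
Value per part = 240 / 15 = 16
Shares: 2*16=32, 8*16=128, 5*16=80
Third share = 80, first share = 32
Difference = |80 - 32| = 48

48


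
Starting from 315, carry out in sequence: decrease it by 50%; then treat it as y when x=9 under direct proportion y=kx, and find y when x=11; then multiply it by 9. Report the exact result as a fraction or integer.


Start with 315.
Step 1: Decrease by 50%: 315 * 50/100 = 315/2
Step 2: Direct prop: k = (315/2)/9; new y = k*11 = 315/2*11/9 = 385/2
Step 3: Multiply by 9: 385/2 * 9 = 3465/2
Final result = 3465/2

3465/2


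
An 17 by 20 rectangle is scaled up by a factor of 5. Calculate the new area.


Original dimensions: 17 x 20
Enlargement factor = 5
New width = 17 * 5 = 85
New height = 20 * 5 = 100
New area = 85 * 100 = 8500

8500


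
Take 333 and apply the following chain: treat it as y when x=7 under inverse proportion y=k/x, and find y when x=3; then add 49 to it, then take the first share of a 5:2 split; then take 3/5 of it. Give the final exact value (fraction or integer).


Start with 333.
Step 1: Inverse prop: k = (333)*7; new y = k/3 = 333*7/3 = 777
Step 2: Add 49: 777+49=826; split 5:2 first = 826*5/7 = 590
Step 3: Take 3/5: 590 * 3/5 = 354
Final result = 354

354


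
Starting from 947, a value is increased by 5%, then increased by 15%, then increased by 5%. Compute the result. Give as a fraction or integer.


Start: 947
Step 1: increase by 5% => multiply by 105/100
  947 * 105/100 = 19887/20
Step 2: increase by 15% => multiply by 115/100
  19887/20 * 115/100 = 457401/400
Step 3: increase by 5% => multiply by 105/100
  457401/400 * 105/100 = 9605421/8000
Final value = 9605421/8000

9605421/8000


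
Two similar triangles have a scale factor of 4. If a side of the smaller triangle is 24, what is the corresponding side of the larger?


Similar triangles have proportional sides
Scale factor = 4
Smaller side = 24
Corresponding larger side = 24 * 4
= 96

96


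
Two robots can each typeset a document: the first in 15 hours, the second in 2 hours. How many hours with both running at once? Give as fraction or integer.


Rate of A = 1/15 job per hour
Rate of B = 1/2 job per hour
Combined rate = 1/15 + 1/2
Find common denominator: (2 + 15)/(15*2) = 17/30
Combined rate = 17/30 job per hour
Time together = 1 / (17/30) = 30/17 hours

30/17


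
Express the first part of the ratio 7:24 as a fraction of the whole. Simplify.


Total parts = 7 + 24 = 31
First part fraction = 7/31
Simplify: 7/31 = 7/31

7/31


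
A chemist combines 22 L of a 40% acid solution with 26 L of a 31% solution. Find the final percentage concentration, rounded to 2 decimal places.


Solute in mixture 1 = 40% of 22 L = 22*40/100 = 44/5 L
Solute in mixture 2 = 31% of 26 L = 26*31/100 = 403/50 L
Total solute = 44/5 + 403/50 = 843/50 L
Total volume = 22 + 26 = 48 L
Final concentration = 843/50/48 * 100 = 35.13%

35.13


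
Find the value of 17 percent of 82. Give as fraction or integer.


Compute 17% of 82
Convert percentage: 17% = 17/100
Multiply: 82 * 17/100
= 1394/100
= 697/50

697/50


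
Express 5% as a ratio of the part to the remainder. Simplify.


Part = 5%, Remainder = 95%
Ratio = 5:95
GCD(5, 95) = 5
Simplify: 1:19 = 1:19

1:19


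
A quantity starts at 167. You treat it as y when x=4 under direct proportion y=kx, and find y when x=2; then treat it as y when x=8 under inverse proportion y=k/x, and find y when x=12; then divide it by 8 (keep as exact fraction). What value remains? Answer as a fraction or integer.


Start with 167.
Step 1: Direct prop: k = (167)/4; new y = k*2 = 167*2/4 = 167/2
Step 2: Inverse prop: k = (167/2)*8; new y = k/12 = 167/2*8/12 = 167/3
Step 3: Divide by 8: 167/3 / 8 = 167/24
Final result = 167/24

167/24


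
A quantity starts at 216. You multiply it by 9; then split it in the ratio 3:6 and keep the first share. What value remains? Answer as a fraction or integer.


Start with 216.
Step 1: Multiply by 9: 216 * 9 = 1944
Step 2: Split 3:6, first share = 1944 * 3/9 = 648
Final result = 648

648


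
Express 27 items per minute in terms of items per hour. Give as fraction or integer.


Converting from per minute to per hour
Rate = 27 items per minute
Multiply by 60: 27 * 60
= 1620 items per hour

1620


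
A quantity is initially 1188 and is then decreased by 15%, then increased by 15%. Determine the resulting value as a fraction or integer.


Start: 1188
Step 1: decrease by 15% => multiply by 85/100
  1188 * 85/100 = 5049/5
Step 2: increase by 15% => multiply by 115/100
  5049/5 * 115/100 = 116127/100
Final value = 116127/100

116127/100


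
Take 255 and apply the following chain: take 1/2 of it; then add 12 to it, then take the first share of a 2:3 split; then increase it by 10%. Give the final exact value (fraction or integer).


Start with 255.
Step 1: Take 1/2: 255 * 1/2 = 255/2
Step 2: Add 12: 255/2+12=279/2; split 2:3 first = 279/2*2/5 = 279/5
Step 3: Increase by 10%: 279/5 * 110/100 = 3069/50
Final result = 3069/50

3069/50


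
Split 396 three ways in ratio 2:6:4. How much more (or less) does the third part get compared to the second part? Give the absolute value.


Total parts = 2 + 6 + 4 = 12
Value per part = 396 / 12 = 33
Shares: 2*33=66, 6*33=198, 4*33=132
Third share = 132, second share = 198
Difference = |132 - 198| = 66

66


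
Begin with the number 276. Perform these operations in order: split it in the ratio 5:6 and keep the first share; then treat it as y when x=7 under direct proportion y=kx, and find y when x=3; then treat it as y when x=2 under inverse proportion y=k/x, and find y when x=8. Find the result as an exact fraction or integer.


Start with 276.
Step 1: Split 5:6, first share = 276 * 5/11 = 1380/11
Step 2: Direct prop: k = (1380/11)/7; new y = k*3 = 1380/11*3/7 = 4140/77
Step 3: Inverse prop: k = (4140/77)*2; new y = k/8 = 4140/77*2/8 = 1035/77
Final result = 1035/77

1035/77


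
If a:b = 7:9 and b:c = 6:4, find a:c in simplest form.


Given a:b = 7:9 and b:c = 6:4
Make b consistent. Multiply first ratio by 6: a:b = 42:54
Multiply second ratio by 9: b:c = 54:36
Now b = 54 in both, so a:b:c = 42:54:36
Therefore a:c = 42:36
Simplify by GCD: a:c = 7:6

7:6


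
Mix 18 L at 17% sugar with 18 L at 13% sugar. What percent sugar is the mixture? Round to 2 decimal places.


Solute in mixture 1 = 17% of 18 L = 18*17/100 = 153/50 L
Solute in mixture 2 = 13% of 18 L = 18*13/100 = 117/50 L
Total solute = 153/50 + 117/50 = 27/5 L
Total volume = 18 + 18 = 36 L
Final concentration = 27/5/36 * 100 = 15.00%

15.00


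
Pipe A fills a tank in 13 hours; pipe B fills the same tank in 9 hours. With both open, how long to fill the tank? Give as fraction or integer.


Rate of A = 1/13 job per hour
Rate of B = 1/9 job per hour
Combined rate = 1/13 + 1/9
Find common denominator: (9 + 13)/(13*9) = 22/117
Combined rate = 22/117 job per hour
Time together = 1 / (22/117) = 117/22 hours

117/22


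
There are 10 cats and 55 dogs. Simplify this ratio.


Find GCD(10, 55)
GCD = 5
Divide both by 5: 10/5 = 2, 55/5 = 11
Simplified ratio = 2:11

2:11


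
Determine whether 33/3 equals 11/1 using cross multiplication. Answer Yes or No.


Cross multiply to check 33/3 = 11/1
Left cross product: 33 * 1 = 33
Right cross product: 3 * 11 = 33
33 = 33
Equal, so proportions match => Yes

Yes


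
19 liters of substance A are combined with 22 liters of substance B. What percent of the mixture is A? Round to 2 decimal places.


Volume of A = 19 L
Volume of B = 22 L
Total volume = 19 + 22 = 41 L
Percentage of A = (19/41) * 100
= 46.34%

46.34


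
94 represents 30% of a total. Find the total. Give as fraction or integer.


Given: 94 is 30% of the whole
Set up: 94 = 30/100 * whole
whole = 94 * 100 / 30
whole = 9400 / 30
whole = 940/3

940/3
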